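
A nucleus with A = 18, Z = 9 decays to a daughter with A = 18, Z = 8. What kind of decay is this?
ΔA = 0, ΔZ = -1 ⇒ beta-plus decay (β⁺) or electron capture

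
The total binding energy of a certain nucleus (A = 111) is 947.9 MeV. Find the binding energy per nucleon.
B.E./A = 947.9/111 = 8.54 MeV/nucleon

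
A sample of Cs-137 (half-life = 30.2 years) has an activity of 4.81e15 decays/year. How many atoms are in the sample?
N = A/λ = 2.096e17 atoms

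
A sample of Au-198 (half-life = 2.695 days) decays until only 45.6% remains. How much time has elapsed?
t = t½ × log₂(N₀/N) = 3.053 days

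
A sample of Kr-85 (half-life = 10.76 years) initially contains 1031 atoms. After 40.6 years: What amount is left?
N = N₀(1/2)^(t/t½) = 75.41 atoms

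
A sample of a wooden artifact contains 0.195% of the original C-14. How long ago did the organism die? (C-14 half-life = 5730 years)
Age = t½ × log₂(1/ratio) = 51580 years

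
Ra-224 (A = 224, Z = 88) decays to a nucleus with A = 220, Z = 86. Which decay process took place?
ΔA = -4, ΔZ = -2 ⇒ alpha decay (α)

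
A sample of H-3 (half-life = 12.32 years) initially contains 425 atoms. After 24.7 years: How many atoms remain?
N = N₀(1/2)^(t/t½) = 105.9 atoms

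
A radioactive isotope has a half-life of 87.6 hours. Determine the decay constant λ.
λ = ln(2)/t½ = 0.007913 hour⁻¹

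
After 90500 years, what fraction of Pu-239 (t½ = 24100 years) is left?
N/N₀ = (1/2)^(t/t½) = 0.07406 = 7.41%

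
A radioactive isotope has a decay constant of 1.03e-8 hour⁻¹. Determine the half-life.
t½ = ln(2)/λ = 6.73e7 hours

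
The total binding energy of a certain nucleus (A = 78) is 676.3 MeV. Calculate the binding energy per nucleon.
B.E./A = 676.3/78 = 8.671 MeV/nucleon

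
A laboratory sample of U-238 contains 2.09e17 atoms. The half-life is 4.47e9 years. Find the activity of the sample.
A = λN = 3.241e7 decays/year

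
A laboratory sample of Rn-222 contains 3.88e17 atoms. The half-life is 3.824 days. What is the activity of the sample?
A = λN = 7.033e16 decays/day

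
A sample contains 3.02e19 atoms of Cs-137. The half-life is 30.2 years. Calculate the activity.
A = λN = 6.931e17 decays/year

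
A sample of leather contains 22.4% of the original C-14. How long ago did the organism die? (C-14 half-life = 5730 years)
Age = t½ × log₂(1/ratio) = 12370 years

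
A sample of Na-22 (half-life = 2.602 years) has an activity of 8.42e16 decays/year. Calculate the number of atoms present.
N = A/λ = 3.161e17 atoms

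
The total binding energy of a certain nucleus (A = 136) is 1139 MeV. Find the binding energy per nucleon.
B.E./A = 1139/136 = 8.375 MeV/nucleon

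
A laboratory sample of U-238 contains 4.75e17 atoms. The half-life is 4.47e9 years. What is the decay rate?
A = λN = 7.366e7 decays/year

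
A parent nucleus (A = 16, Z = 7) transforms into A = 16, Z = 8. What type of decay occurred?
ΔA = 0, ΔZ = +1 ⇒ beta-minus decay (β⁻)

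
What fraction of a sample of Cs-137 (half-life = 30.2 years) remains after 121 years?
N/N₀ = (1/2)^(t/t½) = 0.06221 = 6.22%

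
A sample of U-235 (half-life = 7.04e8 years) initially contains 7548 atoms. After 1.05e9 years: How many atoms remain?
N = N₀(1/2)^(t/t½) = 2684 atoms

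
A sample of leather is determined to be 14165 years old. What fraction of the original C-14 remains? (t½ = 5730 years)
N/N₀ = (1/2)^(t/t½) = 0.1802 = 18%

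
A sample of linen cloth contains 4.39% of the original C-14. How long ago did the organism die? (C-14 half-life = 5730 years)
Age = t½ × log₂(1/ratio) = 25840 years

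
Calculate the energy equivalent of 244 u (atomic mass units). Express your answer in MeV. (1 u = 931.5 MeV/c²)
E = mc² = 2.273e5 MeV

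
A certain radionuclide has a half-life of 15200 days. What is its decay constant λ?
λ = ln(2)/t½ = 4.56e-5 day⁻¹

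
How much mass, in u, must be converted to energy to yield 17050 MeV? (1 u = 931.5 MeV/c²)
m = E/c² = 18.3 u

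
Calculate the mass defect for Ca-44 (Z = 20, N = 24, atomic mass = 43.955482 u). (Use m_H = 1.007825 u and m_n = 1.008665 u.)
Δm = Z·m_H + N·m_n − M = 0.409 u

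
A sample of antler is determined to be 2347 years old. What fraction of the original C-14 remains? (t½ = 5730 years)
N/N₀ = (1/2)^(t/t½) = 0.7528 = 75.3%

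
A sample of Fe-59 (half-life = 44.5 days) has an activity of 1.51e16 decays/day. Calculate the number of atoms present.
N = A/λ = 9.694e17 atoms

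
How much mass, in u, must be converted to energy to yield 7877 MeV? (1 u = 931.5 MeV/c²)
m = E/c² = 8.456 u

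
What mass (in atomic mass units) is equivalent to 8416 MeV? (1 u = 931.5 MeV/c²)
m = E/c² = 9.035 u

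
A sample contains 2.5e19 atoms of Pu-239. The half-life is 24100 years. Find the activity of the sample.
A = λN = 7.19e14 decays/year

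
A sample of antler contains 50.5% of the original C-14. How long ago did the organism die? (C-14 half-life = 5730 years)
Age = t½ × log₂(1/ratio) = 5648 years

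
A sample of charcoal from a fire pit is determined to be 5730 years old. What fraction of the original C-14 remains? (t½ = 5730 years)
N/N₀ = (1/2)^(t/t½) = 0.5 = 50%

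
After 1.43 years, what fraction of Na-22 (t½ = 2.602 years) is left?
N/N₀ = (1/2)^(t/t½) = 0.6832 = 68.3%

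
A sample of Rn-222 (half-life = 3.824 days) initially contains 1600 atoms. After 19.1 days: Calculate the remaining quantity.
N = N₀(1/2)^(t/t½) = 50.18 atoms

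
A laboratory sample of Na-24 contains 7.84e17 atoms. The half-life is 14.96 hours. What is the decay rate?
A = λN = 3.633e16 decays/hour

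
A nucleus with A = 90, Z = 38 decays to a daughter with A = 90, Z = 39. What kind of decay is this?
ΔA = 0, ΔZ = +1 ⇒ beta-minus decay (β⁻)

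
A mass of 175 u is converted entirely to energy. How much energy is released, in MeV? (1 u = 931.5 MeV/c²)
E = mc² = 1.63e5 MeV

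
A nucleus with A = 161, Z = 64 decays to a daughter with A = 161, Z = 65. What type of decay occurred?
ΔA = 0, ΔZ = +1 ⇒ beta-minus decay (β⁻)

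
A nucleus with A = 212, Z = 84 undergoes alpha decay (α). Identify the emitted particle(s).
α particle = ⁴₂He (2 protons + 2 neutrons)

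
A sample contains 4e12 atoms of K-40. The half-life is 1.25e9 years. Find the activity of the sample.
A = λN = 2218 decays/year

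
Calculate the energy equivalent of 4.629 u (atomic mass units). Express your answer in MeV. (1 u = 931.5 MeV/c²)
E = mc² = 4312 MeV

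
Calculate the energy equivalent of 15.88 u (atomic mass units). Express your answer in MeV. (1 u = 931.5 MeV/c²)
E = mc² = 14790 MeV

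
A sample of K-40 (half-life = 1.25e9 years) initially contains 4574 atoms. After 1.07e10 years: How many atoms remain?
N = N₀(1/2)^(t/t½) = 12.12 atoms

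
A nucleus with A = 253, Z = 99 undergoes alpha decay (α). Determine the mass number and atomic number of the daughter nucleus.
Daughter: A = 249, Z = 97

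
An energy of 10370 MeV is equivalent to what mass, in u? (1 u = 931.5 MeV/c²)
m = E/c² = 11.13 u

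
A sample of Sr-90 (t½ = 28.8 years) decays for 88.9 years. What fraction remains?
N/N₀ = (1/2)^(t/t½) = 0.1177 = 11.8%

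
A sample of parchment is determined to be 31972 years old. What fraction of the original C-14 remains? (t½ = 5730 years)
N/N₀ = (1/2)^(t/t½) = 0.02091 = 2.09%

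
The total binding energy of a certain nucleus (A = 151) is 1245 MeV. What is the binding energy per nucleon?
B.E./A = 1245/151 = 8.245 MeV/nucleon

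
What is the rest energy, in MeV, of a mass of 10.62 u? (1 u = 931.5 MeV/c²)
E = mc² = 9893 MeV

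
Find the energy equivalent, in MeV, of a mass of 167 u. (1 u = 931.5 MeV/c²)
E = mc² = 1.556e5 MeV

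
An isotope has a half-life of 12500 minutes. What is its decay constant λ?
λ = ln(2)/t½ = 5.545e-5 minute⁻¹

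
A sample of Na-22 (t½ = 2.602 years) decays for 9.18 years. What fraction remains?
N/N₀ = (1/2)^(t/t½) = 0.08669 = 8.67%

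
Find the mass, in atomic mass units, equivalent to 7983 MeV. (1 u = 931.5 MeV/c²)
m = E/c² = 8.57 u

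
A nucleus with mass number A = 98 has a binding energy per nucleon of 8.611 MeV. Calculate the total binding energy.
B.E. = 8.611 × 98 = 843.9 MeV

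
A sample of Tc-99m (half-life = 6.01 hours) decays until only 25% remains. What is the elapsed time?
t = t½ × log₂(N₀/N) = 12.02 hours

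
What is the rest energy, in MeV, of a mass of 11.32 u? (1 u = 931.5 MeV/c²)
E = mc² = 10540 MeV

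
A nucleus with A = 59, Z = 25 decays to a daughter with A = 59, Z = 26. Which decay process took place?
ΔA = 0, ΔZ = +1 ⇒ beta-minus decay (β⁻)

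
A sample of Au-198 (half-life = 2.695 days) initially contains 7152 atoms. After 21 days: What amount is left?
N = N₀(1/2)^(t/t½) = 32.27 atoms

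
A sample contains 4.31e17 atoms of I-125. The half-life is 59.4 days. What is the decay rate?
A = λN = 5.029e15 decays/day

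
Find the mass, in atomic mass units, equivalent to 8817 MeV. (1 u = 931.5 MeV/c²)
m = E/c² = 9.465 u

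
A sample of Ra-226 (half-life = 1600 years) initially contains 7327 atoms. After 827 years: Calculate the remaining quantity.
N = N₀(1/2)^(t/t½) = 5121 atoms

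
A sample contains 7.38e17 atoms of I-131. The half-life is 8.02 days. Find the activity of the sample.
A = λN = 6.378e16 decays/day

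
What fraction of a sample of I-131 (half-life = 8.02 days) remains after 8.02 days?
N/N₀ = (1/2)^(t/t½) = 0.5 = 50%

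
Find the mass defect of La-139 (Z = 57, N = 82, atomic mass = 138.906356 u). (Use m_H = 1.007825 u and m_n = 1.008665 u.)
Δm = Z·m_H + N·m_n − M = 1.25 u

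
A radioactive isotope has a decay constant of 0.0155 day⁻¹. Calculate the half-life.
t½ = ln(2)/λ = 44.72 days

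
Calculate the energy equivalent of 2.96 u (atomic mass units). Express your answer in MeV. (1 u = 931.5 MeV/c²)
E = mc² = 2757 MeV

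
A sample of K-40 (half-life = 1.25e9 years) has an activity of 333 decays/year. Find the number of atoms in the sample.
N = A/λ = 6.005e11 atoms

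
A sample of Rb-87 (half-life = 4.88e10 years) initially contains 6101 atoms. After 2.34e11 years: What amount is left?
N = N₀(1/2)^(t/t½) = 219.8 atoms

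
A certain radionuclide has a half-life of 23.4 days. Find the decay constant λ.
λ = ln(2)/t½ = 0.02962 day⁻¹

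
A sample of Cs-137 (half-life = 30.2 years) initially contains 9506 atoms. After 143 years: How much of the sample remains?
N = N₀(1/2)^(t/t½) = 356.9 atoms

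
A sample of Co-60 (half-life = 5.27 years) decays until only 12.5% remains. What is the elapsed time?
t = t½ × log₂(N₀/N) = 15.81 years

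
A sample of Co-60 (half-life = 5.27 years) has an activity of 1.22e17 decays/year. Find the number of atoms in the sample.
N = A/λ = 9.276e17 atoms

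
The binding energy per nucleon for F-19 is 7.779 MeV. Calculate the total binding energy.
B.E. = 7.779 × 19 = 147.8 MeV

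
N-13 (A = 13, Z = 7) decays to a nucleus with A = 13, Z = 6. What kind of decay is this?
ΔA = 0, ΔZ = -1 ⇒ beta-plus decay (β⁺) or electron capture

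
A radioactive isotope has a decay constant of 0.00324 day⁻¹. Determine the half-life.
t½ = ln(2)/λ = 213.9 days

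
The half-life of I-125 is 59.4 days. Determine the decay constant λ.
λ = ln(2)/t½ = 0.01167 day⁻¹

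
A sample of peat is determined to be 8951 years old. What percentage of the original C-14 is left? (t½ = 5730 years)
N/N₀ = (1/2)^(t/t½) = 0.3387 = 33.9%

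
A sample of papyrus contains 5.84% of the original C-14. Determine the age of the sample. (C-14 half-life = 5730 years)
Age = t½ × log₂(1/ratio) = 23480 years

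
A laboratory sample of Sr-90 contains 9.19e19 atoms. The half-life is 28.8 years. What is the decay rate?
A = λN = 2.212e18 decays/year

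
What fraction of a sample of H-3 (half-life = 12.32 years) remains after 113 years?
N/N₀ = (1/2)^(t/t½) = 0.001734 = 0.173%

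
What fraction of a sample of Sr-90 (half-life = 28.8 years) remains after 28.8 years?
N/N₀ = (1/2)^(t/t½) = 0.5 = 50%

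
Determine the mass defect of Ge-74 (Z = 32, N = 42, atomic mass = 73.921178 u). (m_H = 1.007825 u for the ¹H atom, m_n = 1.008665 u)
Δm = Z·m_H + N·m_n − M = 0.6932 u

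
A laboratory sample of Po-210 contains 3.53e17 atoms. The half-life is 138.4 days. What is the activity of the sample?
A = λN = 1.768e15 decays/day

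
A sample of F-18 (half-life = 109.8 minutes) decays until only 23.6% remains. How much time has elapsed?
t = t½ × log₂(N₀/N) = 228.7 minutes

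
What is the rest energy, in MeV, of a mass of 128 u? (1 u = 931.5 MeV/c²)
E = mc² = 1.192e5 MeV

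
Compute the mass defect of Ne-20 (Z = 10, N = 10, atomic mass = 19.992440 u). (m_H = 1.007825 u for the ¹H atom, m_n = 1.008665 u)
Δm = Z·m_H + N·m_n − M = 0.1725 u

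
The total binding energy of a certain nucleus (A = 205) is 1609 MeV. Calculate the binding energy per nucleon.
B.E./A = 1609/205 = 7.849 MeV/nucleon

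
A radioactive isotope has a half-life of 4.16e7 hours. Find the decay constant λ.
λ = ln(2)/t½ = 1.666e-8 hour⁻¹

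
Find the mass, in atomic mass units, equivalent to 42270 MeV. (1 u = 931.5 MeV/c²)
m = E/c² = 45.38 u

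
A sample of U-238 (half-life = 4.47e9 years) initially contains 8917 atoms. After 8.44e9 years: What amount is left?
N = N₀(1/2)^(t/t½) = 2409 atoms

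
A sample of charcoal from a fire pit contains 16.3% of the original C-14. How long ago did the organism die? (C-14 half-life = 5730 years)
Age = t½ × log₂(1/ratio) = 15000 years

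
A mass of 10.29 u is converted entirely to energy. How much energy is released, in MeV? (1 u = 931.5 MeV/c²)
E = mc² = 9585 MeV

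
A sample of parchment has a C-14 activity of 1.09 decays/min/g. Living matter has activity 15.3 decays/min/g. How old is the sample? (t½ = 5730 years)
Age = t½ × log₂(A₀/A) = 21840 years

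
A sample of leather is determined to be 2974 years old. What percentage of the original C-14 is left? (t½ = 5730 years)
N/N₀ = (1/2)^(t/t½) = 0.6978 = 69.8%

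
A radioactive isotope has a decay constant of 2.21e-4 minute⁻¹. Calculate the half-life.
t½ = ln(2)/λ = 3136 minutes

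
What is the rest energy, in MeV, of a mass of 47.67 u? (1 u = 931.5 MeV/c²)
E = mc² = 44400 MeV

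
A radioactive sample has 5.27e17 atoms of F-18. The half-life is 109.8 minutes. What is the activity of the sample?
A = λN = 3.327e15 decays/minute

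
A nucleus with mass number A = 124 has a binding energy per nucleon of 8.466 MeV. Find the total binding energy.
B.E. = 8.466 × 124 = 1050 MeV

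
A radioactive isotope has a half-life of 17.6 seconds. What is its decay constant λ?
λ = ln(2)/t½ = 0.03938 second⁻¹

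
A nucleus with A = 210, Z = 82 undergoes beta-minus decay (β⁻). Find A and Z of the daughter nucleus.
Daughter: A = 210, Z = 83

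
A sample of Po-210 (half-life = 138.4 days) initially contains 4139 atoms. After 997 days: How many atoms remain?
N = N₀(1/2)^(t/t½) = 28.08 atoms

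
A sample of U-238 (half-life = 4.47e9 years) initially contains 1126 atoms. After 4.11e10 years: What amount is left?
N = N₀(1/2)^(t/t½) = 1.922 atoms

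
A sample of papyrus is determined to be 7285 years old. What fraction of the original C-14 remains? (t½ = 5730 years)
N/N₀ = (1/2)^(t/t½) = 0.4143 = 41.4%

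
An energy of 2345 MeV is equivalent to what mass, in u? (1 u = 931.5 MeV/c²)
m = E/c² = 2.517 u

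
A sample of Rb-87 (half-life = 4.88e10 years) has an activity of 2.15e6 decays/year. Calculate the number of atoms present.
N = A/λ = 1.514e17 atoms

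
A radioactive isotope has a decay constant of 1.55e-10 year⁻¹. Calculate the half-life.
t½ = ln(2)/λ = 4.472e9 years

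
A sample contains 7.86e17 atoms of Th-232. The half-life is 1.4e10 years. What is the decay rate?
A = λN = 3.892e7 decays/year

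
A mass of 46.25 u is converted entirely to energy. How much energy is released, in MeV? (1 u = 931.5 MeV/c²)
E = mc² = 43080 MeV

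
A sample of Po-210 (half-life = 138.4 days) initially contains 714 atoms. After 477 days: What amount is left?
N = N₀(1/2)^(t/t½) = 65.49 atoms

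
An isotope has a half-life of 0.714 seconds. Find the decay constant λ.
λ = ln(2)/t½ = 0.9708 second⁻¹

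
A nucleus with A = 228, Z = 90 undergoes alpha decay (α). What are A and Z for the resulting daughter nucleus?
Daughter: A = 224, Z = 88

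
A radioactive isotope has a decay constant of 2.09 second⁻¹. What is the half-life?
t½ = ln(2)/λ = 0.3316 seconds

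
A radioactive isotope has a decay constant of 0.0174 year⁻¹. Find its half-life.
t½ = ln(2)/λ = 39.84 years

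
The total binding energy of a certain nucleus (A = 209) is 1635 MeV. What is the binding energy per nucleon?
B.E./A = 1635/209 = 7.823 MeV/nucleon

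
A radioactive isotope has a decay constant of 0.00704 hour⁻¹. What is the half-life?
t½ = ln(2)/λ = 98.46 hours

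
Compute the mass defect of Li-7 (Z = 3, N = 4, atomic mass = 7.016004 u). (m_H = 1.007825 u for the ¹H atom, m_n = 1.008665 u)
Δm = Z·m_H + N·m_n − M = 0.04213 u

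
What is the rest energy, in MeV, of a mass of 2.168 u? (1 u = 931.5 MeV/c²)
E = mc² = 2019 MeV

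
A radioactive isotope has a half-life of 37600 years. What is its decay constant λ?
λ = ln(2)/t½ = 1.843e-5 year⁻¹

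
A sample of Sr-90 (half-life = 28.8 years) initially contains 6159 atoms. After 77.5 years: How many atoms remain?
N = N₀(1/2)^(t/t½) = 953.8 atoms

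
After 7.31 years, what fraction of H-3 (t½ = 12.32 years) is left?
N/N₀ = (1/2)^(t/t½) = 0.6628 = 66.3%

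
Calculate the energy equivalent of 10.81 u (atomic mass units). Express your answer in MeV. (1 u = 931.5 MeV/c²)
E = mc² = 10070 MeV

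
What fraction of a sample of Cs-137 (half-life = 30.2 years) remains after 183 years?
N/N₀ = (1/2)^(t/t½) = 0.01499 = 1.5%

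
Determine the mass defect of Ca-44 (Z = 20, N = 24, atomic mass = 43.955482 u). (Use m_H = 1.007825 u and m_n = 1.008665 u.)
Δm = Z·m_H + N·m_n − M = 0.409 u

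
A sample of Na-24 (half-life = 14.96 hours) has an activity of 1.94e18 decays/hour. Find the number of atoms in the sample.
N = A/λ = 4.187e19 atoms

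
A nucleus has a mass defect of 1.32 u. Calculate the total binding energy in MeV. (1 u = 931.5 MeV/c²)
B.E. = Δm × 931.5 = 1230 MeV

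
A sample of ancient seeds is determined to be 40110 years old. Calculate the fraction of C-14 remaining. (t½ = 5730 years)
N/N₀ = (1/2)^(t/t½) = 0.007812 = 0.781%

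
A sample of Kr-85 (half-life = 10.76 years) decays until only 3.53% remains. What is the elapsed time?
t = t½ × log₂(N₀/N) = 51.91 years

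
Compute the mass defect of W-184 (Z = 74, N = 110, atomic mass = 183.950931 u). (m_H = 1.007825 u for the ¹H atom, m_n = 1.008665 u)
Δm = Z·m_H + N·m_n − M = 1.581 u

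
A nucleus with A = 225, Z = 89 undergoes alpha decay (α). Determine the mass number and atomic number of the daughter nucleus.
Daughter: A = 221, Z = 87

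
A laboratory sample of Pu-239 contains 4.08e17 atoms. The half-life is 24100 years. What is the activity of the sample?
A = λN = 1.173e13 decays/year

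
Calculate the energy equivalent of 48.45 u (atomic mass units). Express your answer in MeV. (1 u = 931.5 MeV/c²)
E = mc² = 45130 MeV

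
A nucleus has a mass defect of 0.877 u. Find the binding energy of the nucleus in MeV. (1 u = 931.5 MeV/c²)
B.E. = Δm × 931.5 = 816.9 MeV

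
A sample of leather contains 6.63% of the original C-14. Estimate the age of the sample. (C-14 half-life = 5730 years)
Age = t½ × log₂(1/ratio) = 22430 years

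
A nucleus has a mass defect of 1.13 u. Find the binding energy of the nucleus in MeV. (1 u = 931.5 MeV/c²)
B.E. = Δm × 931.5 = 1053 MeV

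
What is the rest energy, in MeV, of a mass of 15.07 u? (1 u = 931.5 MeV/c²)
E = mc² = 14040 MeV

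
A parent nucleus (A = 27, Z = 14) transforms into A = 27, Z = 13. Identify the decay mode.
ΔA = 0, ΔZ = -1 ⇒ beta-plus decay (β⁺) or electron capture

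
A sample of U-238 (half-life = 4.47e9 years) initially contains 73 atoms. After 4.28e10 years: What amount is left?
N = N₀(1/2)^(t/t½) = 0.09571 atoms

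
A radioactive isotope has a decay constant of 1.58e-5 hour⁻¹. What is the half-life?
t½ = ln(2)/λ = 43870 hours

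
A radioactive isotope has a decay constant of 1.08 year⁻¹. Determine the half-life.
t½ = ln(2)/λ = 0.6418 years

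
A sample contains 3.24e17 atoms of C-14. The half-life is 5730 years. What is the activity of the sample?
A = λN = 3.919e13 decays/year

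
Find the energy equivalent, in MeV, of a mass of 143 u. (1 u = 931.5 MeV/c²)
E = mc² = 1.332e5 MeV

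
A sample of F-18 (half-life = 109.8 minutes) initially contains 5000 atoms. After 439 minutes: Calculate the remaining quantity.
N = N₀(1/2)^(t/t½) = 312.9 atoms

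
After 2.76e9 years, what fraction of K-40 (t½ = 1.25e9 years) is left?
N/N₀ = (1/2)^(t/t½) = 0.2164 = 21.6%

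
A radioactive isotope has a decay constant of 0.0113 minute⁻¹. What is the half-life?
t½ = ln(2)/λ = 61.34 minutes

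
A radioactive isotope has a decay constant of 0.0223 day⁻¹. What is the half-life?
t½ = ln(2)/λ = 31.08 days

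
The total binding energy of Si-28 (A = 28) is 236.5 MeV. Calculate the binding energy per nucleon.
B.E./A = 236.5/28 = 8.446 MeV/nucleon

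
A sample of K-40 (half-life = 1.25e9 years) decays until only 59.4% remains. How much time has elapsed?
t = t½ × log₂(N₀/N) = 9.393e8 years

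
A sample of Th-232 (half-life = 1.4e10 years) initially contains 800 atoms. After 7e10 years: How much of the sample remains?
N = N₀(1/2)^(t/t½) = 25 atoms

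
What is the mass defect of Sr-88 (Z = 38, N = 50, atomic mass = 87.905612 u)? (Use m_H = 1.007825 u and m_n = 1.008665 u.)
Δm = Z·m_H + N·m_n − M = 0.825 u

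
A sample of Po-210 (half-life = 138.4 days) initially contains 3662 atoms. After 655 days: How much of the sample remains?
N = N₀(1/2)^(t/t½) = 137.7 atoms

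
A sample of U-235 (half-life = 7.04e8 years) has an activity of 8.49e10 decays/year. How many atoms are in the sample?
N = A/λ = 8.623e19 atoms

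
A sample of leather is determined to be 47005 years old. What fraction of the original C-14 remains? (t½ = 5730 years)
N/N₀ = (1/2)^(t/t½) = 0.003393 = 0.339%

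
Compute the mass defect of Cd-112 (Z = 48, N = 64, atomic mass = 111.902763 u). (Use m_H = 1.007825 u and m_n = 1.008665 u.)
Δm = Z·m_H + N·m_n − M = 1.027 u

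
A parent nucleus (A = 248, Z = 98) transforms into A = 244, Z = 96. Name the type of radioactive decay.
ΔA = -4, ΔZ = -2 ⇒ alpha decay (α)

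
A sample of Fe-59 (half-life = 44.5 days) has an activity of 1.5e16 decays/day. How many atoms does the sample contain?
N = A/λ = 9.63e17 atoms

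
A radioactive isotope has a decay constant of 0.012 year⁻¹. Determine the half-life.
t½ = ln(2)/λ = 57.76 years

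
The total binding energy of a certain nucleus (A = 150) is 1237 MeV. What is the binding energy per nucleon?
B.E./A = 1237/150 = 8.247 MeV/nucleon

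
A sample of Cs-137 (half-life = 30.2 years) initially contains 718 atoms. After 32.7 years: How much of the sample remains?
N = N₀(1/2)^(t/t½) = 339 atoms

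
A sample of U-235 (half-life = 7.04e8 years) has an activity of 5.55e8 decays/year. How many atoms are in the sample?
N = A/λ = 5.637e17 atoms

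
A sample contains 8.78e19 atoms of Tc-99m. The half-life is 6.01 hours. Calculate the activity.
A = λN = 1.013e19 decays/hour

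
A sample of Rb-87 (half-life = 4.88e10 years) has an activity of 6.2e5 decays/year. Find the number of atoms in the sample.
N = A/λ = 4.365e16 atoms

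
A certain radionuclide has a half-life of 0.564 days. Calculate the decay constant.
λ = ln(2)/t½ = 1.229 day⁻¹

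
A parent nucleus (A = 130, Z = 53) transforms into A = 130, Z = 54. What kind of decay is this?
ΔA = 0, ΔZ = +1 ⇒ beta-minus decay (β⁻)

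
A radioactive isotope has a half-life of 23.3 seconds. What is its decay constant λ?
λ = ln(2)/t½ = 0.02975 second⁻¹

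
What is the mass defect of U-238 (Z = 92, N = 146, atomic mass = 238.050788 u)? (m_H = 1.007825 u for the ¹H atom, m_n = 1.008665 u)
Δm = Z·m_H + N·m_n − M = 1.934 u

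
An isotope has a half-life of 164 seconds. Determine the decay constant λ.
λ = ln(2)/t½ = 0.004227 second⁻¹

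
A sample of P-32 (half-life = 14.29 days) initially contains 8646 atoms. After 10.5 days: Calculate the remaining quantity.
N = N₀(1/2)^(t/t½) = 5195 atoms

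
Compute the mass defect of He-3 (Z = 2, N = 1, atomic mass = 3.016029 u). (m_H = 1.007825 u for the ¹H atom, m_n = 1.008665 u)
Δm = Z·m_H + N·m_n − M = 0.008286 u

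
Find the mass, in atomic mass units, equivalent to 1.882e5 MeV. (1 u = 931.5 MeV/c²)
m = E/c² = 202 u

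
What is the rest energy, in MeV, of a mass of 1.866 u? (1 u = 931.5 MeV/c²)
E = mc² = 1738 MeV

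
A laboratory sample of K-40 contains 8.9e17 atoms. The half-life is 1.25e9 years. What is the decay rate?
A = λN = 4.935e8 decays/year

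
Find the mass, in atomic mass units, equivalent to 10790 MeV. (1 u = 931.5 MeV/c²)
m = E/c² = 11.58 u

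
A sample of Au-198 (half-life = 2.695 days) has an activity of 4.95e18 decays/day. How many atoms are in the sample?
N = A/λ = 1.925e19 atoms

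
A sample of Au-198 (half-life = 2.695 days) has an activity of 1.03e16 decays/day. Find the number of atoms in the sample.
N = A/λ = 4.005e16 atoms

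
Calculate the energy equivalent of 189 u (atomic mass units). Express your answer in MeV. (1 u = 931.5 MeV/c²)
E = mc² = 1.761e5 MeV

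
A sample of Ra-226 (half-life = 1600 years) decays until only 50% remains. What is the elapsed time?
t = t½ × log₂(N₀/N) = 1600 years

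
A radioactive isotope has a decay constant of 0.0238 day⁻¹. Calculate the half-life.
t½ = ln(2)/λ = 29.12 days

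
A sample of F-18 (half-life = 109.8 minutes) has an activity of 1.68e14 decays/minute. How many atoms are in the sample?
N = A/λ = 2.661e16 atoms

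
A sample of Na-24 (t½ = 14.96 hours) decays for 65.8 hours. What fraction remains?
N/N₀ = (1/2)^(t/t½) = 0.04742 = 4.74%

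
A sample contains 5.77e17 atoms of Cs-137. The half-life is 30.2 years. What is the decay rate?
A = λN = 1.324e16 decays/year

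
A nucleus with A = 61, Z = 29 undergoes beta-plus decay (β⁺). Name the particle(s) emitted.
β⁺: positron (e⁺) + neutrino (νₑ)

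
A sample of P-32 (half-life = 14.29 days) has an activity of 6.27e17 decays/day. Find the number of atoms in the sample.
N = A/λ = 1.293e19 atoms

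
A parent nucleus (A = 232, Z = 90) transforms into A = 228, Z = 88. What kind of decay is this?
ΔA = -4, ΔZ = -2 ⇒ alpha decay (α)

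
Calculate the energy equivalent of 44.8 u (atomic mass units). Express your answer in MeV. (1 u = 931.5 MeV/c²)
E = mc² = 41730 MeV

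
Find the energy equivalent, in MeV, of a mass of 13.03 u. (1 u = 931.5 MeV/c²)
E = mc² = 12140 MeV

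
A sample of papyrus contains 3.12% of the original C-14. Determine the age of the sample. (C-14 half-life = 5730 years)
Age = t½ × log₂(1/ratio) = 28660 years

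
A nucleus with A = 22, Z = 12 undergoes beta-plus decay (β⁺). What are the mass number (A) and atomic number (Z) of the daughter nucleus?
Daughter: A = 22, Z = 11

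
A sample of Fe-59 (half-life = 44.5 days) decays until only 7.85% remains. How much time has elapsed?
t = t½ × log₂(N₀/N) = 163.4 days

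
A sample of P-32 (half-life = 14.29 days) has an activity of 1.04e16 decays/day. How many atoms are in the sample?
N = A/λ = 2.144e17 atoms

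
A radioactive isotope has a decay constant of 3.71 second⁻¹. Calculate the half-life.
t½ = ln(2)/λ = 0.1868 seconds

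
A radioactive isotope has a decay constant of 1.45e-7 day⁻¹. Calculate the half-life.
t½ = ln(2)/λ = 4.78e6 days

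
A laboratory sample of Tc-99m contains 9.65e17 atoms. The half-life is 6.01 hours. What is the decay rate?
A = λN = 1.113e17 decays/hour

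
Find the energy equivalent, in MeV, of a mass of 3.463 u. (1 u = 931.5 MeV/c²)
E = mc² = 3226 MeV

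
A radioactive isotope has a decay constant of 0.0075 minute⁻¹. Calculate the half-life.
t½ = ln(2)/λ = 92.42 minutes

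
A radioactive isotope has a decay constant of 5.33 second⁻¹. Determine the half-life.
t½ = ln(2)/λ = 0.13 seconds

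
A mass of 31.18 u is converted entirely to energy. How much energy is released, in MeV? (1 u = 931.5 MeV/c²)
E = mc² = 29040 MeV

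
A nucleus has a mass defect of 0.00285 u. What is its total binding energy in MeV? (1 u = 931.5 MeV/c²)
B.E. = Δm × 931.5 = 2.655 MeV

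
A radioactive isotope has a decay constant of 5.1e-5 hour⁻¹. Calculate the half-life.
t½ = ln(2)/λ = 13590 hours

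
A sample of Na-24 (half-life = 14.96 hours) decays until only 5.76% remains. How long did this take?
t = t½ × log₂(N₀/N) = 61.6 hours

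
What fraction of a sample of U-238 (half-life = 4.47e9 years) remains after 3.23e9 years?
N/N₀ = (1/2)^(t/t½) = 0.606 = 60.6%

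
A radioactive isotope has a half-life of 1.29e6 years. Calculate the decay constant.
λ = ln(2)/t½ = 5.373e-7 year⁻¹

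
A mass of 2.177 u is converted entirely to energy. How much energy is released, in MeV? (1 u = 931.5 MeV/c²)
E = mc² = 2028 MeV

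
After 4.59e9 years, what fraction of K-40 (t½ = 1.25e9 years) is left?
N/N₀ = (1/2)^(t/t½) = 0.07845 = 7.85%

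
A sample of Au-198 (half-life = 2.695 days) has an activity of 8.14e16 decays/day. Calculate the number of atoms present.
N = A/λ = 3.165e17 atoms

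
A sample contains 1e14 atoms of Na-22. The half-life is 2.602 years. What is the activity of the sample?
A = λN = 2.664e13 decays/year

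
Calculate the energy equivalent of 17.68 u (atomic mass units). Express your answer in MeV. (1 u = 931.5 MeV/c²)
E = mc² = 16470 MeV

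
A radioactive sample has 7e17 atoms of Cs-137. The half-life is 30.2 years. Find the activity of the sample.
A = λN = 1.607e16 decays/year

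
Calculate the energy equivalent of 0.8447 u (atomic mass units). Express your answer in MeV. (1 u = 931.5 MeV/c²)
E = mc² = 786.8 MeV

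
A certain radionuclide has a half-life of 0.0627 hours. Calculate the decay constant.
λ = ln(2)/t½ = 11.05 hour⁻¹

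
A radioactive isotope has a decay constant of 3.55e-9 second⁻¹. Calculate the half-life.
t½ = ln(2)/λ = 1.953e8 seconds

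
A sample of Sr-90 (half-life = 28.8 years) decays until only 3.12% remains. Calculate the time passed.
t = t½ × log₂(N₀/N) = 144.1 years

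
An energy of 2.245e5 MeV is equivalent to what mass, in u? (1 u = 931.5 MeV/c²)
m = E/c² = 241 u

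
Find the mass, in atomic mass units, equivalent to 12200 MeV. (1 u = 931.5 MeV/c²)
m = E/c² = 13.1 u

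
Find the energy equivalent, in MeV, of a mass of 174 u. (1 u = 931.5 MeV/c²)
E = mc² = 1.621e5 MeV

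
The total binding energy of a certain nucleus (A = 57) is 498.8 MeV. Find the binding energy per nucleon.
B.E./A = 498.8/57 = 8.751 MeV/nucleon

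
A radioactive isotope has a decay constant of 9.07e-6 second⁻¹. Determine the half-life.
t½ = ln(2)/λ = 76420 seconds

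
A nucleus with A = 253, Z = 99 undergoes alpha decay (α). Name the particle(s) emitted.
α particle = ⁴₂He (2 protons + 2 neutrons)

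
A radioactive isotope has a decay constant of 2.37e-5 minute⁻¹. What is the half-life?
t½ = ln(2)/λ = 29250 minutes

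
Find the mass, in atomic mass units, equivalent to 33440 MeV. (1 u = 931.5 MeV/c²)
m = E/c² = 35.9 u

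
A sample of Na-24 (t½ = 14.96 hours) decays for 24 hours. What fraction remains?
N/N₀ = (1/2)^(t/t½) = 0.3289 = 32.9%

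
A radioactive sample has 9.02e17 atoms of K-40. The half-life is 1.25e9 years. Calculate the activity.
A = λN = 5.002e8 decays/year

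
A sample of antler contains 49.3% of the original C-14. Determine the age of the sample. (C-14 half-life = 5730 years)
Age = t½ × log₂(1/ratio) = 5847 years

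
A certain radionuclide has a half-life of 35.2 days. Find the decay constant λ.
λ = ln(2)/t½ = 0.01969 day⁻¹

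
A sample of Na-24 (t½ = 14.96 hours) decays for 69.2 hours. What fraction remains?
N/N₀ = (1/2)^(t/t½) = 0.04051 = 4.05%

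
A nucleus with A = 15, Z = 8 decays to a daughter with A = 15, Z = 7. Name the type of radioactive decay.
ΔA = 0, ΔZ = -1 ⇒ beta-plus decay (β⁺) or electron capture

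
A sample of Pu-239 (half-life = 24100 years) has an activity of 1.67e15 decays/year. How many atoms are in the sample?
N = A/λ = 5.806e19 atoms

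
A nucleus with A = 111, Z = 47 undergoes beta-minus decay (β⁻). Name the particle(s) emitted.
β⁻: electron (e⁻) + antineutrino (ν̄ₑ)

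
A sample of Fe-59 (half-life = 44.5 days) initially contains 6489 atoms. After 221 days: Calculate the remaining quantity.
N = N₀(1/2)^(t/t½) = 207.6 atoms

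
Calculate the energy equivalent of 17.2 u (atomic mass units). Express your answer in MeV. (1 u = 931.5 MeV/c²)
E = mc² = 16020 MeV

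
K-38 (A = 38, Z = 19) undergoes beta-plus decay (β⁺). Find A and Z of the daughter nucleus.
Daughter: A = 38, Z = 18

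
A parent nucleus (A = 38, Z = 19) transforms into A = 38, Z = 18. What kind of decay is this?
ΔA = 0, ΔZ = -1 ⇒ beta-plus decay (β⁺) or electron capture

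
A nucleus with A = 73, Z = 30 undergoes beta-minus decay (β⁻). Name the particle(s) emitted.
β⁻: electron (e⁻) + antineutrino (ν̄ₑ)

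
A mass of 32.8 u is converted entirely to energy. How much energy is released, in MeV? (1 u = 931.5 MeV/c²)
E = mc² = 30550 MeV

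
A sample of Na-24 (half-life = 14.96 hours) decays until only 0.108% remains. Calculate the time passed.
t = t½ × log₂(N₀/N) = 147.4 hours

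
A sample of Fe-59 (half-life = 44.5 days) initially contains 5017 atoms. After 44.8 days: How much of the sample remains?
N = N₀(1/2)^(t/t½) = 2497 atoms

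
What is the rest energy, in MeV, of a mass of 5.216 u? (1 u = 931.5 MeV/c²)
E = mc² = 4859 MeV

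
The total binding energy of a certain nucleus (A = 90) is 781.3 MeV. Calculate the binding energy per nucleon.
B.E./A = 781.3/90 = 8.681 MeV/nucleon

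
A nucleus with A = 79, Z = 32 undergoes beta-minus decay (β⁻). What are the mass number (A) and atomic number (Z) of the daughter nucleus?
Daughter: A = 79, Z = 33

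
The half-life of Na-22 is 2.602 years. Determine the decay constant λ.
λ = ln(2)/t½ = 0.2664 year⁻¹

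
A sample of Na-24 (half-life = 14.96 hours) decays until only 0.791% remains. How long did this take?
t = t½ × log₂(N₀/N) = 104.5 hours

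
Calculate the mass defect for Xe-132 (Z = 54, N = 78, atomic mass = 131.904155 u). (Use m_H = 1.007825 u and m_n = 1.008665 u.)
Δm = Z·m_H + N·m_n − M = 1.194 u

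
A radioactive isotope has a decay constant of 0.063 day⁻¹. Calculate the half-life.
t½ = ln(2)/λ = 11 days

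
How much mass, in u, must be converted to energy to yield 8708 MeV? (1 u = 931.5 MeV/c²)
m = E/c² = 9.348 u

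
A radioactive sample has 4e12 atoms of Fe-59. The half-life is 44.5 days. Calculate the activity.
A = λN = 6.231e10 decays/day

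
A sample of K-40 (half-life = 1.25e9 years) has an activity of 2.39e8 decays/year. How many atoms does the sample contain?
N = A/λ = 4.31e17 atoms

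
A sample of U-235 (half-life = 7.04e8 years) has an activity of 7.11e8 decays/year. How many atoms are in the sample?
N = A/λ = 7.221e17 atoms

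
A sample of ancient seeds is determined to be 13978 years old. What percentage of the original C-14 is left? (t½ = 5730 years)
N/N₀ = (1/2)^(t/t½) = 0.1844 = 18.4%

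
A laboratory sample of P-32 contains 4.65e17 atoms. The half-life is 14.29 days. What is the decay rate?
A = λN = 2.256e16 decays/day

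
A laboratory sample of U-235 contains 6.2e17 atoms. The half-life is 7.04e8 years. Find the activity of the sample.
A = λN = 6.104e8 decays/year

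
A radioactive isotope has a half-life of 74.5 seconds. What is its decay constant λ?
λ = ln(2)/t½ = 0.009304 second⁻¹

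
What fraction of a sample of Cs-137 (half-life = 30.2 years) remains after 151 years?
N/N₀ = (1/2)^(t/t½) = 0.03125 = 3.12%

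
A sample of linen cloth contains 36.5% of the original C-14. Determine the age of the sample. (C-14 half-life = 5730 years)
Age = t½ × log₂(1/ratio) = 8332 years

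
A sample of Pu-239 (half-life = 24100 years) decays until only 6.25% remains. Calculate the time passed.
t = t½ × log₂(N₀/N) = 96400 years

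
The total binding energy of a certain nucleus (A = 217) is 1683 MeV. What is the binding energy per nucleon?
B.E./A = 1683/217 = 7.756 MeV/nucleon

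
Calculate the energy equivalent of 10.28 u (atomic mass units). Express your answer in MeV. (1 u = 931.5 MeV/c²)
E = mc² = 9576 MeV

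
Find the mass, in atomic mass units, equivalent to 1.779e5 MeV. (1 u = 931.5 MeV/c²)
m = E/c² = 191 u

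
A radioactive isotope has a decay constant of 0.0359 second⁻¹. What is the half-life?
t½ = ln(2)/λ = 19.31 seconds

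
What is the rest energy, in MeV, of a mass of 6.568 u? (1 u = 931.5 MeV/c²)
E = mc² = 6118 MeV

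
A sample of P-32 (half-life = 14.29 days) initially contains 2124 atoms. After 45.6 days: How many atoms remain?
N = N₀(1/2)^(t/t½) = 232.6 atoms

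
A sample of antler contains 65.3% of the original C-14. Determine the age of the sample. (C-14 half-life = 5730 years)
Age = t½ × log₂(1/ratio) = 3523 years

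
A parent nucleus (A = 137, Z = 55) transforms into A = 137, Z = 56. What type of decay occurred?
ΔA = 0, ΔZ = +1 ⇒ beta-minus decay (β⁻)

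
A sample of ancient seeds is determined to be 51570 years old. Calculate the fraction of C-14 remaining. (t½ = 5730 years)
N/N₀ = (1/2)^(t/t½) = 0.001953 = 0.195%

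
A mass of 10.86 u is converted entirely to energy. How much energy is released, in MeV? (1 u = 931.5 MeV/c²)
E = mc² = 10120 MeV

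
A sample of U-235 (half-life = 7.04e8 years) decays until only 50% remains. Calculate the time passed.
t = t½ × log₂(N₀/N) = 7.04e8 years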